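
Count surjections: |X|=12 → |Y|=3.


n = |X| = 12, k = |Y| = 3. Surjections via inclusion-exclusion:
S(n,k) = Σ(-1)^i × C(k,i) × (k-i)^n, i=0 to k
i=0: (-1)^0×C(3,0)×3^12 = 531441
i=1: (-1)^1×C(3,1)×2^12 = -12288
i=2: (-1)^2×C(3,2)×1^12 = 3
i=3: (-1)^3×C(3,3)×0^12 = 0
Total = 519156

Number of surjections = 519156


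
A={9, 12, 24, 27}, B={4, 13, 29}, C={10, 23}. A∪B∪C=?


A ∪ B = {4, 9, 12, 13, 24, 27, 29}
(A ∪ B) ∪ C = {4, 9, 10, 12, 13, 23, 24, 27, 29}

A ∪ B ∪ C = {4, 9, 10, 12, 13, 23, 24, 27, 29}


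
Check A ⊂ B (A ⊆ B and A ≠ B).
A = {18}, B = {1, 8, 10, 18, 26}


A ⊂ B requires: A ⊆ B AND A ≠ B.
A ⊆ B? Yes
A = B? No
A ⊂ B: Yes (A is a proper subset of B)

Yes, A ⊂ B


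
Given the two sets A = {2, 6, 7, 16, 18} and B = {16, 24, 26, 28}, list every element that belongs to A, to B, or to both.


A ∪ B = all elements in A or B (or both)
A = {2, 6, 7, 16, 18}
B = {16, 24, 26, 28}
A ∪ B = {2, 6, 7, 16, 18, 24, 26, 28}

A ∪ B = {2, 6, 7, 16, 18, 24, 26, 28}


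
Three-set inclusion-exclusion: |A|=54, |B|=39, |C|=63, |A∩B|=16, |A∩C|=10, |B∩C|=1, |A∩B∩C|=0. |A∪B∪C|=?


|A∪B∪C| = |A|+|B|+|C| - |A∩B|-|A∩C|-|B∩C| + |A∩B∩C|
= 54+39+63 - 16-10-1 + 0
= 156 - 27 + 0
= 129

|A ∪ B ∪ C| = 129


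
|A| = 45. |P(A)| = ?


Number of subsets = 2^n
= 2^45
= 35184372088832

|P(A)| = 35184372088832


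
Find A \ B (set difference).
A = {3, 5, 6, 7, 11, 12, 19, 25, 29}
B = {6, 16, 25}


A \ B = elements in A but not in B
A = {3, 5, 6, 7, 11, 12, 19, 25, 29}
B = {6, 16, 25}
Remove from A any elements in B
A \ B = {3, 5, 7, 11, 12, 19, 29}

A \ B = {3, 5, 7, 11, 12, 19, 29}


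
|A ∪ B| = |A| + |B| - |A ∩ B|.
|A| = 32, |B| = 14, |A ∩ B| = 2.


|A ∪ B| = |A| + |B| - |A ∩ B|
= 32 + 14 - 2
= 44

|A ∪ B| = 44


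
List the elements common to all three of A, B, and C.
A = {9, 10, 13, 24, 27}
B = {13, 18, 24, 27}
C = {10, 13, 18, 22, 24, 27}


A ∩ B = {13, 24, 27}
(A ∩ B) ∩ C = {13, 24, 27}

A ∩ B ∩ C = {13, 24, 27}


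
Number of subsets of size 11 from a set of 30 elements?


C(n,k) = n! / (k!(n-k)!)
C(30,11) = 30! / (11!19!)
= 54627300

C(30,11) = 54627300


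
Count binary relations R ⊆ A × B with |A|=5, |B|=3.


A relation from A to B is any subset of A × B.
|A × B| = 5 × 3 = 15
# relations = 2^|A × B| = 2^15 = 32768

Number of relations = 32768


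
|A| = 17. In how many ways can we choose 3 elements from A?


C(n,k) = n! / (k!(n-k)!)
C(17,3) = 17! / (3!14!)
= 680

C(17,3) = 680


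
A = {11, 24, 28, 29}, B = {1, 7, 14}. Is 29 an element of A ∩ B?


A = {11, 24, 28, 29}, B = {1, 7, 14}
A ∩ B = elements in both A and B
A ∩ B = ∅
Checking if 29 ∈ A ∩ B
29 is not in A ∩ B → False

29 ∉ A ∩ B


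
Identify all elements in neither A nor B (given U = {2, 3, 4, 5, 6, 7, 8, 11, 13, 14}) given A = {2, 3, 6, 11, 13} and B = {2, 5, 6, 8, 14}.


A = {2, 3, 6, 11, 13}
B = {2, 5, 6, 8, 14}
Region: in neither A nor B (given U = {2, 3, 4, 5, 6, 7, 8, 11, 13, 14})
Elements: {4, 7}

Elements in neither A nor B (given U = {2, 3, 4, 5, 6, 7, 8, 11, 13, 14}): {4, 7}


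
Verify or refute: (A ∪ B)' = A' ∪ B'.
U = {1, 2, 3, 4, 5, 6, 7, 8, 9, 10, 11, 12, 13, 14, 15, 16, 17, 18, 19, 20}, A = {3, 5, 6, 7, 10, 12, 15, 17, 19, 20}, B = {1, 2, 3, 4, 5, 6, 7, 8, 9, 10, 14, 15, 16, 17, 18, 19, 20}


LHS: A ∪ B = {1, 2, 3, 4, 5, 6, 7, 8, 9, 10, 12, 14, 15, 16, 17, 18, 19, 20}
(A ∪ B)' = U \ (A ∪ B) = {11, 13}
A' = {1, 2, 4, 8, 9, 11, 13, 14, 16, 18}, B' = {11, 12, 13}
Claimed RHS: A' ∪ B' = {1, 2, 4, 8, 9, 11, 12, 13, 14, 16, 18}
Identity is INVALID: LHS = {11, 13} but the RHS claimed here equals {1, 2, 4, 8, 9, 11, 12, 13, 14, 16, 18}. The correct form is (A ∪ B)' = A' ∩ B'.

Identity is invalid: (A ∪ B)' = {11, 13} but A' ∪ B' = {1, 2, 4, 8, 9, 11, 12, 13, 14, 16, 18}. The correct De Morgan law is (A ∪ B)' = A' ∩ B'.


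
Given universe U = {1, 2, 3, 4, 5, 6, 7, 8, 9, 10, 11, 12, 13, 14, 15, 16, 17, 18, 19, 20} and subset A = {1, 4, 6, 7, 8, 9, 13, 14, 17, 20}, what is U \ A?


Aᶜ = U \ A = elements in U but not in A
U = {1, 2, 3, 4, 5, 6, 7, 8, 9, 10, 11, 12, 13, 14, 15, 16, 17, 18, 19, 20}
A = {1, 4, 6, 7, 8, 9, 13, 14, 17, 20}
Aᶜ = {2, 3, 5, 10, 11, 12, 15, 16, 18, 19}

Aᶜ = {2, 3, 5, 10, 11, 12, 15, 16, 18, 19}


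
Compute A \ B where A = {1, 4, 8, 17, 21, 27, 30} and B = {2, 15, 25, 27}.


A \ B = elements in A but not in B
A = {1, 4, 8, 17, 21, 27, 30}
B = {2, 15, 25, 27}
Remove from A any elements in B
A \ B = {1, 4, 8, 17, 21, 30}

A \ B = {1, 4, 8, 17, 21, 30}


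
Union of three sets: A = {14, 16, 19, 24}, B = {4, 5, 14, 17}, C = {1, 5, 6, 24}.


A ∪ B = {4, 5, 14, 16, 17, 19, 24}
(A ∪ B) ∪ C = {1, 4, 5, 6, 14, 16, 17, 19, 24}

A ∪ B ∪ C = {1, 4, 5, 6, 14, 16, 17, 19, 24}


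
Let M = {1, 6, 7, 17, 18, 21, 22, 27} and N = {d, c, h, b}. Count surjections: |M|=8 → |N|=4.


n = |M| = 8, k = |N| = 4. Surjections via inclusion-exclusion:
S(n,k) = Σ(-1)^i × C(k,i) × (k-i)^n, i=0 to k
i=0: (-1)^0×C(4,0)×4^8 = 65536
i=1: (-1)^1×C(4,1)×3^8 = -26244
i=2: (-1)^2×C(4,2)×2^8 = 1536
i=3: (-1)^3×C(4,3)×1^8 = -4
i=4: (-1)^4×C(4,4)×0^8 = 0
Total = 40824

Number of surjections = 40824


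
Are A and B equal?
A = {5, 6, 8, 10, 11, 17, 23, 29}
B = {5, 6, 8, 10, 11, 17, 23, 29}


Two sets are equal iff they have exactly the same elements.
A = {5, 6, 8, 10, 11, 17, 23, 29}
B = {5, 6, 8, 10, 11, 17, 23, 29}
Same elements → A = B

Yes, A = B


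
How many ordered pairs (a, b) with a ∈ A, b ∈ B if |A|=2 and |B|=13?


|A × B| = |A| × |B|
= 2 × 13
= 26

|A × B| = 26


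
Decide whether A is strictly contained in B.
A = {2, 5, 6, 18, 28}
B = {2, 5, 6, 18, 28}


A ⊂ B requires: A ⊆ B AND A ≠ B.
A ⊆ B? Yes
A = B? Yes
A = B, so A is not a PROPER subset.

No, A is not a proper subset of B


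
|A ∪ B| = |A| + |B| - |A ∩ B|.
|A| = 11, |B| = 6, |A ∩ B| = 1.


|A ∪ B| = |A| + |B| - |A ∩ B|
= 11 + 6 - 1
= 16

|A ∪ B| = 16


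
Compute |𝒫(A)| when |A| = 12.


Number of subsets = 2^n
= 2^12
= 4096

|P(A)| = 4096


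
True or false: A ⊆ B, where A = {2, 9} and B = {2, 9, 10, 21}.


A ⊆ B means every element of A is in B.
All elements of A are in B.
So A ⊆ B.

Yes, A ⊆ B


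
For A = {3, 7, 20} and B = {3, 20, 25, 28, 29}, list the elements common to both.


A ∩ B = elements in both A and B
A = {3, 7, 20}
B = {3, 20, 25, 28, 29}
A ∩ B = {3, 20}

A ∩ B = {3, 20}


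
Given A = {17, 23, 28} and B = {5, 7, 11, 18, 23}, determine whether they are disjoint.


Disjoint means A ∩ B = ∅.
A ∩ B = {23}
A ∩ B ≠ ∅, so A and B are NOT disjoint.

No, A and B are not disjoint (A ∩ B = {23})


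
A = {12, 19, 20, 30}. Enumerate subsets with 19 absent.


A subset of A that omits 19 is a subset of A \ {19}, so there are 2^(n-1) = 2^3 = 8 of them.
Subsets excluding 19: ∅, {12}, {20}, {30}, {12, 20}, {12, 30}, {20, 30}, {12, 20, 30}

Subsets excluding 19 (8 total): ∅, {12}, {20}, {30}, {12, 20}, {12, 30}, {20, 30}, {12, 20, 30}


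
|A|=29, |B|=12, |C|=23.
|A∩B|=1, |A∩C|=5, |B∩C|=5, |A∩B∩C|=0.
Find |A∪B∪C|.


|A∪B∪C| = |A|+|B|+|C| - |A∩B|-|A∩C|-|B∩C| + |A∩B∩C|
= 29+12+23 - 1-5-5 + 0
= 64 - 11 + 0
= 53

|A ∪ B ∪ C| = 53


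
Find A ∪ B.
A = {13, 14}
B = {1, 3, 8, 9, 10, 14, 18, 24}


A ∪ B = all elements in A or B (or both)
A = {13, 14}
B = {1, 3, 8, 9, 10, 14, 18, 24}
A ∪ B = {1, 3, 8, 9, 10, 13, 14, 18, 24}

A ∪ B = {1, 3, 8, 9, 10, 13, 14, 18, 24}


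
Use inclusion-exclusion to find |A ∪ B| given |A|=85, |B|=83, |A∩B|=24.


|A ∪ B| = |A| + |B| - |A ∩ B|
= 85 + 83 - 24
= 144

|A ∪ B| = 144


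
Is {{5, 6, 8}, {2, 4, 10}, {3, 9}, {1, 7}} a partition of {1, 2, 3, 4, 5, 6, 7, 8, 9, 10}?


A partition requires: (1) non-empty parts, (2) pairwise disjoint, (3) union = U
Parts: {5, 6, 8}, {2, 4, 10}, {3, 9}, {1, 7}
Union of parts: {1, 2, 3, 4, 5, 6, 7, 8, 9, 10}
U = {1, 2, 3, 4, 5, 6, 7, 8, 9, 10}
All non-empty? True
Pairwise disjoint? True
Covers U? True

Yes, valid partition


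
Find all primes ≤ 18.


Checking each candidate:
Condition: primes ≤ 18
Result = {2, 3, 5, 7, 11, 13, 17}

{2, 3, 5, 7, 11, 13, 17}


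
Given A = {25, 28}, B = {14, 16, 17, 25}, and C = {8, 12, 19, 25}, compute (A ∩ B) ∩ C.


A ∩ B = {25}
(A ∩ B) ∩ C = {25}

A ∩ B ∩ C = {25}


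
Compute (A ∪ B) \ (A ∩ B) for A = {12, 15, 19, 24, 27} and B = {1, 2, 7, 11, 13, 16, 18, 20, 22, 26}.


A △ B = (A \ B) ∪ (B \ A) = elements in exactly one of A or B
A \ B = {12, 15, 19, 24, 27}
B \ A = {1, 2, 7, 11, 13, 16, 18, 20, 22, 26}
A △ B = {1, 2, 7, 11, 12, 13, 15, 16, 18, 19, 20, 22, 24, 26, 27}

A △ B = {1, 2, 7, 11, 12, 13, 15, 16, 18, 19, 20, 22, 24, 26, 27}


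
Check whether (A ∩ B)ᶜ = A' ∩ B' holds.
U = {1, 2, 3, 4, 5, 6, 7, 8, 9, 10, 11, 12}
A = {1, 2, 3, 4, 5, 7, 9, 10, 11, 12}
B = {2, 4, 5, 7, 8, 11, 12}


LHS: A ∩ B = {2, 4, 5, 7, 11, 12}
(A ∩ B)' = U \ (A ∩ B) = {1, 3, 6, 8, 9, 10}
A' = {6, 8}, B' = {1, 3, 6, 9, 10}
Claimed RHS: A' ∩ B' = {6}
Identity is INVALID: LHS = {1, 3, 6, 8, 9, 10} but the RHS claimed here equals {6}. The correct form is (A ∩ B)' = A' ∪ B'.

Identity is invalid: (A ∩ B)' = {1, 3, 6, 8, 9, 10} but A' ∩ B' = {6}. The correct De Morgan law is (A ∩ B)' = A' ∪ B'.


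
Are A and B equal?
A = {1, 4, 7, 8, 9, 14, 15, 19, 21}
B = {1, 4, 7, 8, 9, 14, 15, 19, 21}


Two sets are equal iff they have exactly the same elements.
A = {1, 4, 7, 8, 9, 14, 15, 19, 21}
B = {1, 4, 7, 8, 9, 14, 15, 19, 21}
Same elements → A = B

Yes, A = B


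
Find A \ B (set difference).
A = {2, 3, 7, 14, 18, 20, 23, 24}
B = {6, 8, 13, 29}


A \ B = elements in A but not in B
A = {2, 3, 7, 14, 18, 20, 23, 24}
B = {6, 8, 13, 29}
Remove from A any elements in B
A \ B = {2, 3, 7, 14, 18, 20, 23, 24}

A \ B = {2, 3, 7, 14, 18, 20, 23, 24}


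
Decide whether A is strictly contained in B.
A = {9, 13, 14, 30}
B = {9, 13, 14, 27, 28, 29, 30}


A ⊂ B requires: A ⊆ B AND A ≠ B.
A ⊆ B? Yes
A = B? No
A ⊂ B: Yes (A is a proper subset of B)

Yes, A ⊂ B


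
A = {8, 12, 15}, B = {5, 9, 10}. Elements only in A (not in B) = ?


A = {8, 12, 15}
B = {5, 9, 10}
Region: only in A (not in B)
Elements: {8, 12, 15}

Elements only in A (not in B): {8, 12, 15}


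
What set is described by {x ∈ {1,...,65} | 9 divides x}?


Checking each candidate:
Condition: multiples of 9 in {1,...,65}
Result = {9, 18, 27, 36, 45, 54, 63}

{9, 18, 27, 36, 45, 54, 63}


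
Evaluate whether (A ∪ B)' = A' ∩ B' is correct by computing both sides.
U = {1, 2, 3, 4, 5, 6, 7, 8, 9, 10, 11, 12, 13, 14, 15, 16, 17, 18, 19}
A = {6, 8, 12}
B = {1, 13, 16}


LHS: A ∪ B = {1, 6, 8, 12, 13, 16}
(A ∪ B)' = U \ (A ∪ B) = {2, 3, 4, 5, 7, 9, 10, 11, 14, 15, 17, 18, 19}
A' = {1, 2, 3, 4, 5, 7, 9, 10, 11, 13, 14, 15, 16, 17, 18, 19}, B' = {2, 3, 4, 5, 6, 7, 8, 9, 10, 11, 12, 14, 15, 17, 18, 19}
Claimed RHS: A' ∩ B' = {2, 3, 4, 5, 7, 9, 10, 11, 14, 15, 17, 18, 19}
Identity is VALID: LHS = RHS = {2, 3, 4, 5, 7, 9, 10, 11, 14, 15, 17, 18, 19} ✓

Identity is valid. (A ∪ B)' = A' ∩ B' = {2, 3, 4, 5, 7, 9, 10, 11, 14, 15, 17, 18, 19}


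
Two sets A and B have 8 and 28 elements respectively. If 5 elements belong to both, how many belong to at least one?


|A ∪ B| = |A| + |B| - |A ∩ B|
= 8 + 28 - 5
= 31

|A ∪ B| = 31


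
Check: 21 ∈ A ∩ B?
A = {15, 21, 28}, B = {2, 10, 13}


A = {15, 21, 28}, B = {2, 10, 13}
A ∩ B = elements in both A and B
A ∩ B = ∅
Checking if 21 ∈ A ∩ B
21 is not in A ∩ B → False

21 ∉ A ∩ B


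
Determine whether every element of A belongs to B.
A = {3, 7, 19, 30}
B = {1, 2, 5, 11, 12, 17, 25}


A ⊆ B means every element of A is in B.
Elements in A not in B: {3, 7, 19, 30}
So A ⊄ B.

No, A ⊄ B


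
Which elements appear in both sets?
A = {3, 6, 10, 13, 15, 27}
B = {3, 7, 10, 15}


A ∩ B = elements in both A and B
A = {3, 6, 10, 13, 15, 27}
B = {3, 7, 10, 15}
A ∩ B = {3, 10, 15}

A ∩ B = {3, 10, 15}


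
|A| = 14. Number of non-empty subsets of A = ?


Total subsets = 2^n = 2^14 = 16384
Non-empty subsets exclude the empty set: 2^n - 1
= 16384 - 1
= 16383

Number of non-empty subsets = 16383


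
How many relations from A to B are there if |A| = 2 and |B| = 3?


A relation from A to B is any subset of A × B.
|A × B| = 2 × 3 = 6
# relations = 2^|A × B| = 2^6 = 64

Number of relations = 64


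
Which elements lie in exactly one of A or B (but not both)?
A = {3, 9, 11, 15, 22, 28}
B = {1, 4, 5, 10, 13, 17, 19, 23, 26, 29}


A △ B = (A \ B) ∪ (B \ A) = elements in exactly one of A or B
A \ B = {3, 9, 11, 15, 22, 28}
B \ A = {1, 4, 5, 10, 13, 17, 19, 23, 26, 29}
A △ B = {1, 3, 4, 5, 9, 10, 11, 13, 15, 17, 19, 22, 23, 26, 28, 29}

A △ B = {1, 3, 4, 5, 9, 10, 11, 13, 15, 17, 19, 22, 23, 26, 28, 29}


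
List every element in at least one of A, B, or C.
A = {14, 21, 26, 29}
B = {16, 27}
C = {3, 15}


A ∪ B = {14, 16, 21, 26, 27, 29}
(A ∪ B) ∪ C = {3, 14, 15, 16, 21, 26, 27, 29}

A ∪ B ∪ C = {3, 14, 15, 16, 21, 26, 27, 29}


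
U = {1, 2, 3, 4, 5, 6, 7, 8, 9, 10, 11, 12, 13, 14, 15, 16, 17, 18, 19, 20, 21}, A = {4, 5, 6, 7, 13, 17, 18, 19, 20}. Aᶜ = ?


Aᶜ = U \ A = elements in U but not in A
U = {1, 2, 3, 4, 5, 6, 7, 8, 9, 10, 11, 12, 13, 14, 15, 16, 17, 18, 19, 20, 21}
A = {4, 5, 6, 7, 13, 17, 18, 19, 20}
Aᶜ = {1, 2, 3, 8, 9, 10, 11, 12, 14, 15, 16, 21}

Aᶜ = {1, 2, 3, 8, 9, 10, 11, 12, 14, 15, 16, 21}


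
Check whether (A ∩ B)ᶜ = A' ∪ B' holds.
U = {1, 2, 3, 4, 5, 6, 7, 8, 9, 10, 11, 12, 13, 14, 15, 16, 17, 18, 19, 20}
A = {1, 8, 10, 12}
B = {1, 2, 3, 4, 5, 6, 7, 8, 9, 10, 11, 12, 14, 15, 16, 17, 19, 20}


LHS: A ∩ B = {1, 8, 10, 12}
(A ∩ B)' = U \ (A ∩ B) = {2, 3, 4, 5, 6, 7, 9, 11, 13, 14, 15, 16, 17, 18, 19, 20}
A' = {2, 3, 4, 5, 6, 7, 9, 11, 13, 14, 15, 16, 17, 18, 19, 20}, B' = {13, 18}
Claimed RHS: A' ∪ B' = {2, 3, 4, 5, 6, 7, 9, 11, 13, 14, 15, 16, 17, 18, 19, 20}
Identity is VALID: LHS = RHS = {2, 3, 4, 5, 6, 7, 9, 11, 13, 14, 15, 16, 17, 18, 19, 20} ✓

Identity is valid. (A ∩ B)' = A' ∪ B' = {2, 3, 4, 5, 6, 7, 9, 11, 13, 14, 15, 16, 17, 18, 19, 20}


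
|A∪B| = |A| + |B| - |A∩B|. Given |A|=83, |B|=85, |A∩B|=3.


|A ∪ B| = |A| + |B| - |A ∩ B|
= 83 + 85 - 3
= 165

|A ∪ B| = 165


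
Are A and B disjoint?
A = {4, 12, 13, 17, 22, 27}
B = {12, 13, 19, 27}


Disjoint means A ∩ B = ∅.
A ∩ B = {12, 13, 27}
A ∩ B ≠ ∅, so A and B are NOT disjoint.

No, A and B are not disjoint (A ∩ B = {12, 13, 27})


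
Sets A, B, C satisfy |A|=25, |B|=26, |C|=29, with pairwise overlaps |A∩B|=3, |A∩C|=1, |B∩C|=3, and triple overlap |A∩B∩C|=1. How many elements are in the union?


|A∪B∪C| = |A|+|B|+|C| - |A∩B|-|A∩C|-|B∩C| + |A∩B∩C|
= 25+26+29 - 3-1-3 + 1
= 80 - 7 + 1
= 74

|A ∪ B ∪ C| = 74


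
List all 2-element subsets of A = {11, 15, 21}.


|A| = 3, so A has C(3,2) = 3 subsets of size 2.
Enumerate by choosing 2 elements from A at a time:
{11, 15}, {11, 21}, {15, 21}

2-element subsets (3 total): {11, 15}, {11, 21}, {15, 21}


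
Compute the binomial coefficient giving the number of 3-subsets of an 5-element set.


C(n,k) = n! / (k!(n-k)!)
C(5,3) = 5! / (3!2!)
= 10

C(5,3) = 10


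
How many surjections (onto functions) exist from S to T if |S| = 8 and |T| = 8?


n = |S| = 8, k = |T| = 8. Surjections via inclusion-exclusion:
S(n,k) = Σ(-1)^i × C(k,i) × (k-i)^n, i=0 to k
i=0: (-1)^0×C(8,0)×8^8 = 16777216
i=1: (-1)^1×C(8,1)×7^8 = -46118408
i=2: (-1)^2×C(8,2)×6^8 = 47029248
i=3: (-1)^3×C(8,3)×5^8 = -21875000
i=4: (-1)^4×C(8,4)×4^8 = 4587520
i=5: (-1)^5×C(8,5)×3^8 = -367416
i=6: (-1)^6×C(8,6)×2^8 = 7168
i=7: (-1)^7×C(8,7)×1^8 = -8
i=8: (-1)^8×C(8,8)×0^8 = 0
Total = 40320

Number of surjections = 40320


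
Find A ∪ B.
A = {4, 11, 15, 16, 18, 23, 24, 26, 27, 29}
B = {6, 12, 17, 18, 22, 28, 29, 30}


A ∪ B = all elements in A or B (or both)
A = {4, 11, 15, 16, 18, 23, 24, 26, 27, 29}
B = {6, 12, 17, 18, 22, 28, 29, 30}
A ∪ B = {4, 6, 11, 12, 15, 16, 17, 18, 22, 23, 24, 26, 27, 28, 29, 30}

A ∪ B = {4, 6, 11, 12, 15, 16, 17, 18, 22, 23, 24, 26, 27, 28, 29, 30}


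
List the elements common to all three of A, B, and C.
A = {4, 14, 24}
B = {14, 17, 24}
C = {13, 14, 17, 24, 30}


A ∩ B = {14, 24}
(A ∩ B) ∩ C = {14, 24}

A ∩ B ∩ C = {14, 24}


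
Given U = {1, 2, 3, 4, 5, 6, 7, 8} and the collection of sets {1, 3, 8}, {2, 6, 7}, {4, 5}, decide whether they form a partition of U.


A partition requires: (1) non-empty parts, (2) pairwise disjoint, (3) union = U
Parts: {1, 3, 8}, {2, 6, 7}, {4, 5}
Union of parts: {1, 2, 3, 4, 5, 6, 7, 8}
U = {1, 2, 3, 4, 5, 6, 7, 8}
All non-empty? True
Pairwise disjoint? True
Covers U? True

Yes, valid partition


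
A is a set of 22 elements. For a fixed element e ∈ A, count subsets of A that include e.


Subsets of A containing e correspond to subsets of A \ {e}, which has 21 elements.
Count = 2^(n-1) = 2^21
= 2097152

Number of subsets containing e = 2097152


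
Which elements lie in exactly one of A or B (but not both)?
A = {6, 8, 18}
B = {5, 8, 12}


A △ B = (A \ B) ∪ (B \ A) = elements in exactly one of A or B
A \ B = {6, 18}
B \ A = {5, 12}
A △ B = {5, 6, 12, 18}

A △ B = {5, 6, 12, 18}


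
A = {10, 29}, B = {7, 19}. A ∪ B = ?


A ∪ B = all elements in A or B (or both)
A = {10, 29}
B = {7, 19}
A ∪ B = {7, 10, 19, 29}

A ∪ B = {7, 10, 19, 29}


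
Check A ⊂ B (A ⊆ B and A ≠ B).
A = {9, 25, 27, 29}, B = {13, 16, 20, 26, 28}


A ⊂ B requires: A ⊆ B AND A ≠ B.
A ⊆ B? No
A ⊄ B, so A is not a proper subset.

No, A is not a proper subset of B


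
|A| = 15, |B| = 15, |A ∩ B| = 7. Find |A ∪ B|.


|A ∪ B| = |A| + |B| - |A ∩ B|
= 15 + 15 - 7
= 23

|A ∪ B| = 23


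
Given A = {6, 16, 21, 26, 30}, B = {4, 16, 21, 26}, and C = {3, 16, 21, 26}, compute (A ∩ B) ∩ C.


A ∩ B = {16, 21, 26}
(A ∩ B) ∩ C = {16, 21, 26}

A ∩ B ∩ C = {16, 21, 26}


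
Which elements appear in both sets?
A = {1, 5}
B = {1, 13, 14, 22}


A ∩ B = elements in both A and B
A = {1, 5}
B = {1, 13, 14, 22}
A ∩ B = {1}

A ∩ B = {1}


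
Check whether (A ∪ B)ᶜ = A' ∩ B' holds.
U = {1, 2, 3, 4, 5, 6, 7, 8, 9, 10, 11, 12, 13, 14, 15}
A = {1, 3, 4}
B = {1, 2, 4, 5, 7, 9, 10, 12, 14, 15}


LHS: A ∪ B = {1, 2, 3, 4, 5, 7, 9, 10, 12, 14, 15}
(A ∪ B)' = U \ (A ∪ B) = {6, 8, 11, 13}
A' = {2, 5, 6, 7, 8, 9, 10, 11, 12, 13, 14, 15}, B' = {3, 6, 8, 11, 13}
Claimed RHS: A' ∩ B' = {6, 8, 11, 13}
Identity is VALID: LHS = RHS = {6, 8, 11, 13} ✓

Identity is valid. (A ∪ B)' = A' ∩ B' = {6, 8, 11, 13}


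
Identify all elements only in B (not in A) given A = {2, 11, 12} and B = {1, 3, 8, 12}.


A = {2, 11, 12}
B = {1, 3, 8, 12}
Region: only in B (not in A)
Elements: {1, 3, 8}

Elements only in B (not in A): {1, 3, 8}


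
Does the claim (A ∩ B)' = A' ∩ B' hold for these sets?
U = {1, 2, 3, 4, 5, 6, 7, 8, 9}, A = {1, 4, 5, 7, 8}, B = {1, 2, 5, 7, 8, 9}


LHS: A ∩ B = {1, 5, 7, 8}
(A ∩ B)' = U \ (A ∩ B) = {2, 3, 4, 6, 9}
A' = {2, 3, 6, 9}, B' = {3, 4, 6}
Claimed RHS: A' ∩ B' = {3, 6}
Identity is INVALID: LHS = {2, 3, 4, 6, 9} but the RHS claimed here equals {3, 6}. The correct form is (A ∩ B)' = A' ∪ B'.

Identity is invalid: (A ∩ B)' = {2, 3, 4, 6, 9} but A' ∩ B' = {3, 6}. The correct De Morgan law is (A ∩ B)' = A' ∪ B'.


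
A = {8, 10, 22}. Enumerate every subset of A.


|A| = 3, so |P(A)| = 2^3 = 8
Enumerate subsets by cardinality (0 to 3):
∅, {8}, {10}, {22}, {8, 10}, {8, 22}, {10, 22}, {8, 10, 22}

P(A) has 8 subsets: ∅, {8}, {10}, {22}, {8, 10}, {8, 22}, {10, 22}, {8, 10, 22}


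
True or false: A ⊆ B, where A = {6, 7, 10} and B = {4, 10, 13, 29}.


A ⊆ B means every element of A is in B.
Elements in A not in B: {6, 7}
So A ⊄ B.

No, A ⊄ B


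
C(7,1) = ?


C(n,k) = n! / (k!(n-k)!)
C(7,1) = 7! / (1!6!)
= 7

C(7,1) = 7


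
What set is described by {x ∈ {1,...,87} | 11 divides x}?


Checking each candidate:
Condition: multiples of 11 in {1,...,87}
Result = {11, 22, 33, 44, 55, 66, 77}

{11, 22, 33, 44, 55, 66, 77}


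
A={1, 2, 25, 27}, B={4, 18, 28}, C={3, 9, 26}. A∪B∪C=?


A ∪ B = {1, 2, 4, 18, 25, 27, 28}
(A ∪ B) ∪ C = {1, 2, 3, 4, 9, 18, 25, 26, 27, 28}

A ∪ B ∪ C = {1, 2, 3, 4, 9, 18, 25, 26, 27, 28}


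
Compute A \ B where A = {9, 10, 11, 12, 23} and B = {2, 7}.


A \ B = elements in A but not in B
A = {9, 10, 11, 12, 23}
B = {2, 7}
Remove from A any elements in B
A \ B = {9, 10, 11, 12, 23}

A \ B = {9, 10, 11, 12, 23}


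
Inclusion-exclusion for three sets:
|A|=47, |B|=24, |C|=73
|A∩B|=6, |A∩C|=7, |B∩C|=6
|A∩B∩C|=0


|A∪B∪C| = |A|+|B|+|C| - |A∩B|-|A∩C|-|B∩C| + |A∩B∩C|
= 47+24+73 - 6-7-6 + 0
= 144 - 19 + 0
= 125

|A ∪ B ∪ C| = 125


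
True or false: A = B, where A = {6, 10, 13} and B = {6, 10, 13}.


Two sets are equal iff they have exactly the same elements.
A = {6, 10, 13}
B = {6, 10, 13}
Same elements → A = B

Yes, A = B


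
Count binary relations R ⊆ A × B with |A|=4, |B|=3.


A relation from A to B is any subset of A × B.
|A × B| = 4 × 3 = 12
# relations = 2^|A × B| = 2^12 = 4096

Number of relations = 4096


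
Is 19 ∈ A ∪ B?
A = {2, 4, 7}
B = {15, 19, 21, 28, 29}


A = {2, 4, 7}, B = {15, 19, 21, 28, 29}
A ∪ B = all elements in A or B
A ∪ B = {2, 4, 7, 15, 19, 21, 28, 29}
Checking if 19 ∈ A ∪ B
19 is in A ∪ B → True

19 ∈ A ∪ B


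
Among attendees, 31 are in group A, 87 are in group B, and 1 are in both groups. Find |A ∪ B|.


|A ∪ B| = |A| + |B| - |A ∩ B|
= 31 + 87 - 1
= 117

|A ∪ B| = 117


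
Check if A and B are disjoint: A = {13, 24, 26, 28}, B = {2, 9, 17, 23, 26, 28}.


Disjoint means A ∩ B = ∅.
A ∩ B = {26, 28}
A ∩ B ≠ ∅, so A and B are NOT disjoint.

No, A and B are not disjoint (A ∩ B = {26, 28})


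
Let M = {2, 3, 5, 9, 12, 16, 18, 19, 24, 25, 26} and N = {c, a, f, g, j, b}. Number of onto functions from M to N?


n = |M| = 11, k = |N| = 6. Surjections via inclusion-exclusion:
S(n,k) = Σ(-1)^i × C(k,i) × (k-i)^n, i=0 to k
i=0: (-1)^0×C(6,0)×6^11 = 362797056
i=1: (-1)^1×C(6,1)×5^11 = -292968750
i=2: (-1)^2×C(6,2)×4^11 = 62914560
i=3: (-1)^3×C(6,3)×3^11 = -3542940
i=4: (-1)^4×C(6,4)×2^11 = 30720
i=5: (-1)^5×C(6,5)×1^11 = -6
i=6: (-1)^6×C(6,6)×0^11 = 0
Total = 129230640

Number of surjections = 129230640


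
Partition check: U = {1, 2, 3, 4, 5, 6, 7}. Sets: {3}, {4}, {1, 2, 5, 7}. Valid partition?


A partition requires: (1) non-empty parts, (2) pairwise disjoint, (3) union = U
Parts: {3}, {4}, {1, 2, 5, 7}
Union of parts: {1, 2, 3, 4, 5, 7}
U = {1, 2, 3, 4, 5, 6, 7}
All non-empty? True
Pairwise disjoint? True
Covers U? False

No, not a valid partition


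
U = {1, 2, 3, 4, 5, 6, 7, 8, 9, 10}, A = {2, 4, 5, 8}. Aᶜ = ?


Aᶜ = U \ A = elements in U but not in A
U = {1, 2, 3, 4, 5, 6, 7, 8, 9, 10}
A = {2, 4, 5, 8}
Aᶜ = {1, 3, 6, 7, 9, 10}

Aᶜ = {1, 3, 6, 7, 9, 10}


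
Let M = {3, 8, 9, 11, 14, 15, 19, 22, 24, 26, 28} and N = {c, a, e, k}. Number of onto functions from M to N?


n = |M| = 11, k = |N| = 4. Surjections via inclusion-exclusion:
S(n,k) = Σ(-1)^i × C(k,i) × (k-i)^n, i=0 to k
i=0: (-1)^0×C(4,0)×4^11 = 4194304
i=1: (-1)^1×C(4,1)×3^11 = -708588
i=2: (-1)^2×C(4,2)×2^11 = 12288
i=3: (-1)^3×C(4,3)×1^11 = -4
i=4: (-1)^4×C(4,4)×0^11 = 0
Total = 3498000

Number of surjections = 3498000


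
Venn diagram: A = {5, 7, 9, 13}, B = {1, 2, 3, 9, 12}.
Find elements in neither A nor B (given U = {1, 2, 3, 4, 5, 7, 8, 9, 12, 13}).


A = {5, 7, 9, 13}
B = {1, 2, 3, 9, 12}
Region: in neither A nor B (given U = {1, 2, 3, 4, 5, 7, 8, 9, 12, 13})
Elements: {4, 8}

Elements in neither A nor B (given U = {1, 2, 3, 4, 5, 7, 8, 9, 12, 13}): {4, 8}


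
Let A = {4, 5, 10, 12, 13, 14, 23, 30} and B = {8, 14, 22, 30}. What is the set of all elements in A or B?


A ∪ B = all elements in A or B (or both)
A = {4, 5, 10, 12, 13, 14, 23, 30}
B = {8, 14, 22, 30}
A ∪ B = {4, 5, 8, 10, 12, 13, 14, 22, 23, 30}

A ∪ B = {4, 5, 8, 10, 12, 13, 14, 22, 23, 30}


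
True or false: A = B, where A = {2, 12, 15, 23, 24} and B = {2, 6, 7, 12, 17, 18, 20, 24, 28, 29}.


Two sets are equal iff they have exactly the same elements.
A = {2, 12, 15, 23, 24}
B = {2, 6, 7, 12, 17, 18, 20, 24, 28, 29}
Differences: {6, 7, 15, 17, 18, 20, 23, 28, 29}
A ≠ B

No, A ≠ B


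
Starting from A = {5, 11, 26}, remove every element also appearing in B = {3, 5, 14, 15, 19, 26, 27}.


A \ B = elements in A but not in B
A = {5, 11, 26}
B = {3, 5, 14, 15, 19, 26, 27}
Remove from A any elements in B
A \ B = {11}

A \ B = {11}


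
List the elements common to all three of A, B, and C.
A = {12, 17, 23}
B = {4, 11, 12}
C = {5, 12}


A ∩ B = {12}
(A ∩ B) ∩ C = {12}

A ∩ B ∩ C = {12}


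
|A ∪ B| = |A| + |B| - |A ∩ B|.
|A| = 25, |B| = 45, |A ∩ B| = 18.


|A ∪ B| = |A| + |B| - |A ∩ B|
= 25 + 45 - 18
= 52

|A ∪ B| = 52


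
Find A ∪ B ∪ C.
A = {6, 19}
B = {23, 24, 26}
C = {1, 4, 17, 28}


A ∪ B = {6, 19, 23, 24, 26}
(A ∪ B) ∪ C = {1, 4, 6, 17, 19, 23, 24, 26, 28}

A ∪ B ∪ C = {1, 4, 6, 17, 19, 23, 24, 26, 28}


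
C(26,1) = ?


C(n,k) = n! / (k!(n-k)!)
C(26,1) = 26! / (1!25!)
= 26

C(26,1) = 26


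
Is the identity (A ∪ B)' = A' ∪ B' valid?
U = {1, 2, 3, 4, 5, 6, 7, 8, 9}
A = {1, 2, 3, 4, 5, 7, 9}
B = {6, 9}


LHS: A ∪ B = {1, 2, 3, 4, 5, 6, 7, 9}
(A ∪ B)' = U \ (A ∪ B) = {8}
A' = {6, 8}, B' = {1, 2, 3, 4, 5, 7, 8}
Claimed RHS: A' ∪ B' = {1, 2, 3, 4, 5, 6, 7, 8}
Identity is INVALID: LHS = {8} but the RHS claimed here equals {1, 2, 3, 4, 5, 6, 7, 8}. The correct form is (A ∪ B)' = A' ∩ B'.

Identity is invalid: (A ∪ B)' = {8} but A' ∪ B' = {1, 2, 3, 4, 5, 6, 7, 8}. The correct De Morgan law is (A ∪ B)' = A' ∩ B'.


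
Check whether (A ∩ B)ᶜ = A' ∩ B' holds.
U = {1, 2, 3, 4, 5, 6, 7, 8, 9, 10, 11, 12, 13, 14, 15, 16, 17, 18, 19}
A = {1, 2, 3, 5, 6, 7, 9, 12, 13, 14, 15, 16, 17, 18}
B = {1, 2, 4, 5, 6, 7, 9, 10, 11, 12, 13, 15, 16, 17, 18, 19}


LHS: A ∩ B = {1, 2, 5, 6, 7, 9, 12, 13, 15, 16, 17, 18}
(A ∩ B)' = U \ (A ∩ B) = {3, 4, 8, 10, 11, 14, 19}
A' = {4, 8, 10, 11, 19}, B' = {3, 8, 14}
Claimed RHS: A' ∩ B' = {8}
Identity is INVALID: LHS = {3, 4, 8, 10, 11, 14, 19} but the RHS claimed here equals {8}. The correct form is (A ∩ B)' = A' ∪ B'.

Identity is invalid: (A ∩ B)' = {3, 4, 8, 10, 11, 14, 19} but A' ∩ B' = {8}. The correct De Morgan law is (A ∩ B)' = A' ∪ B'.


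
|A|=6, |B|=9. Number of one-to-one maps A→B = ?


An injection sends each of |A| = 6 inputs to a distinct output in B.
# injections = |B|·(|B|-1)·…·(|B|-|A|+1) = 9! / (9 - 6)!
= 9 × 8 × 7 × 6 × 5 × 4
= 60480

Number of injections = 60480


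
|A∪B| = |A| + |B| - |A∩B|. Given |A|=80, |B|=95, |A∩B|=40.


|A ∪ B| = |A| + |B| - |A ∩ B|
= 80 + 95 - 40
= 135

|A ∪ B| = 135


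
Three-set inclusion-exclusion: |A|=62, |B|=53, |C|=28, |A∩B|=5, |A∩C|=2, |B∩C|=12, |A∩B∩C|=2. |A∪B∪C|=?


|A∪B∪C| = |A|+|B|+|C| - |A∩B|-|A∩C|-|B∩C| + |A∩B∩C|
= 62+53+28 - 5-2-12 + 2
= 143 - 19 + 2
= 126

|A ∪ B ∪ C| = 126


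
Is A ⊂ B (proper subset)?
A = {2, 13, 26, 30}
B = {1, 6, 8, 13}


A ⊂ B requires: A ⊆ B AND A ≠ B.
A ⊆ B? No
A ⊄ B, so A is not a proper subset.

No, A is not a proper subset of B


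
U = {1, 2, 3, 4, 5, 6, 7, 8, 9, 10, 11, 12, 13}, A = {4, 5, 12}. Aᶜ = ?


Aᶜ = U \ A = elements in U but not in A
U = {1, 2, 3, 4, 5, 6, 7, 8, 9, 10, 11, 12, 13}
A = {4, 5, 12}
Aᶜ = {1, 2, 3, 6, 7, 8, 9, 10, 11, 13}

Aᶜ = {1, 2, 3, 6, 7, 8, 9, 10, 11, 13}


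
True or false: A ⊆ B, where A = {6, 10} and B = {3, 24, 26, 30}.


A ⊆ B means every element of A is in B.
Elements in A not in B: {6, 10}
So A ⊄ B.

No, A ⊄ B


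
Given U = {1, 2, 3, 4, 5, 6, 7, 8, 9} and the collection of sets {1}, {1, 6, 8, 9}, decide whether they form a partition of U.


A partition requires: (1) non-empty parts, (2) pairwise disjoint, (3) union = U
Parts: {1}, {1, 6, 8, 9}
Union of parts: {1, 6, 8, 9}
U = {1, 2, 3, 4, 5, 6, 7, 8, 9}
All non-empty? True
Pairwise disjoint? False
Covers U? False

No, not a valid partition


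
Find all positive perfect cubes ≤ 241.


Checking each candidate:
Condition: positive perfect cubes ≤ 241
Result = {1, 8, 27, 64, 125, 216}

{1, 8, 27, 64, 125, 216}


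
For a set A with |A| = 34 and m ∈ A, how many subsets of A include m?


Subsets of A containing m correspond to subsets of A \ {m}, which has 33 elements.
Count = 2^(n-1) = 2^33
= 8589934592

Number of subsets containing m = 8589934592


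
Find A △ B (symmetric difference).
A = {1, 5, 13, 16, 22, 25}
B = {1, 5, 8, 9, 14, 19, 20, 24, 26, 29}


A △ B = (A \ B) ∪ (B \ A) = elements in exactly one of A or B
A \ B = {13, 16, 22, 25}
B \ A = {8, 9, 14, 19, 20, 24, 26, 29}
A △ B = {8, 9, 13, 14, 16, 19, 20, 22, 24, 25, 26, 29}

A △ B = {8, 9, 13, 14, 16, 19, 20, 22, 24, 25, 26, 29}


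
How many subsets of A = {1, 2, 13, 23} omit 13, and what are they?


A subset of A that omits 13 is a subset of A \ {13}, so there are 2^(n-1) = 2^3 = 8 of them.
Subsets excluding 13: ∅, {1}, {2}, {23}, {1, 2}, {1, 23}, {2, 23}, {1, 2, 23}

Subsets excluding 13 (8 total): ∅, {1}, {2}, {23}, {1, 2}, {1, 23}, {2, 23}, {1, 2, 23}


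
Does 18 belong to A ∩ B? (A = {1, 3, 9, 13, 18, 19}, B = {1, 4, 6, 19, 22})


A = {1, 3, 9, 13, 18, 19}, B = {1, 4, 6, 19, 22}
A ∩ B = elements in both A and B
A ∩ B = {1, 19}
Checking if 18 ∈ A ∩ B
18 is not in A ∩ B → False

18 ∉ A ∩ B


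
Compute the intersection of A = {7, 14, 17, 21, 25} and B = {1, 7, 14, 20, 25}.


A ∩ B = elements in both A and B
A = {7, 14, 17, 21, 25}
B = {1, 7, 14, 20, 25}
A ∩ B = {7, 14, 25}

A ∩ B = {7, 14, 25}


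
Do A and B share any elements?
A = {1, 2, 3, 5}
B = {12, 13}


Disjoint means A ∩ B = ∅.
A ∩ B = ∅
A ∩ B = ∅, so A and B are disjoint.

No — A and B share no elements (A ∩ B = ∅), so they are disjoint


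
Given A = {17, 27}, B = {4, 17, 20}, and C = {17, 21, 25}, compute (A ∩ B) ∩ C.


A ∩ B = {17}
(A ∩ B) ∩ C = {17}

A ∩ B ∩ C = {17}


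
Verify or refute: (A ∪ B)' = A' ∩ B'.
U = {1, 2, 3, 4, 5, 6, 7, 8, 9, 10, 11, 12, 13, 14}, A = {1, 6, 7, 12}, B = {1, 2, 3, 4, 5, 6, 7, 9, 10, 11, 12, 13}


LHS: A ∪ B = {1, 2, 3, 4, 5, 6, 7, 9, 10, 11, 12, 13}
(A ∪ B)' = U \ (A ∪ B) = {8, 14}
A' = {2, 3, 4, 5, 8, 9, 10, 11, 13, 14}, B' = {8, 14}
Claimed RHS: A' ∩ B' = {8, 14}
Identity is VALID: LHS = RHS = {8, 14} ✓

Identity is valid. (A ∪ B)' = A' ∩ B' = {8, 14}


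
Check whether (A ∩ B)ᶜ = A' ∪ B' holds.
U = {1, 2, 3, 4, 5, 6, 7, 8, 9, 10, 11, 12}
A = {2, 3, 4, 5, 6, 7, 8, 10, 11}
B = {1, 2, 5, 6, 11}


LHS: A ∩ B = {2, 5, 6, 11}
(A ∩ B)' = U \ (A ∩ B) = {1, 3, 4, 7, 8, 9, 10, 12}
A' = {1, 9, 12}, B' = {3, 4, 7, 8, 9, 10, 12}
Claimed RHS: A' ∪ B' = {1, 3, 4, 7, 8, 9, 10, 12}
Identity is VALID: LHS = RHS = {1, 3, 4, 7, 8, 9, 10, 12} ✓

Identity is valid. (A ∩ B)' = A' ∪ B' = {1, 3, 4, 7, 8, 9, 10, 12}


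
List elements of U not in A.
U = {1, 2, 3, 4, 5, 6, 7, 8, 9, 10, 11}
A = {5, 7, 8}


Aᶜ = U \ A = elements in U but not in A
U = {1, 2, 3, 4, 5, 6, 7, 8, 9, 10, 11}
A = {5, 7, 8}
Aᶜ = {1, 2, 3, 4, 6, 9, 10, 11}

Aᶜ = {1, 2, 3, 4, 6, 9, 10, 11}


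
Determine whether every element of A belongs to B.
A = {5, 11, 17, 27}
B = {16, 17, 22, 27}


A ⊆ B means every element of A is in B.
Elements in A not in B: {5, 11}
So A ⊄ B.

No, A ⊄ B


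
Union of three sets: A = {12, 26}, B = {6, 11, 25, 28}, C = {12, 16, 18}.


A ∪ B = {6, 11, 12, 25, 26, 28}
(A ∪ B) ∪ C = {6, 11, 12, 16, 18, 25, 26, 28}

A ∪ B ∪ C = {6, 11, 12, 16, 18, 25, 26, 28}


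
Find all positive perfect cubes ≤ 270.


Checking each candidate:
Condition: positive perfect cubes ≤ 270
Result = {1, 8, 27, 64, 125, 216}

{1, 8, 27, 64, 125, 216}


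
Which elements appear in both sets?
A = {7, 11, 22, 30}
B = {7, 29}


A ∩ B = elements in both A and B
A = {7, 11, 22, 30}
B = {7, 29}
A ∩ B = {7}

A ∩ B = {7}


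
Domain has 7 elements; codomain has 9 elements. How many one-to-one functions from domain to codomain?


An injection sends each of |A| = 7 inputs to a distinct output in B.
# injections = |B|·(|B|-1)·…·(|B|-|A|+1) = 9! / (9 - 7)!
= 9 × 8 × 7 × 6 × 5 × 4 × 3
= 181440

Number of injections = 181440


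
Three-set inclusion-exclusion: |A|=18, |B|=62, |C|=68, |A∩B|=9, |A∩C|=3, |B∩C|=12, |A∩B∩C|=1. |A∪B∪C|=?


|A∪B∪C| = |A|+|B|+|C| - |A∩B|-|A∩C|-|B∩C| + |A∩B∩C|
= 18+62+68 - 9-3-12 + 1
= 148 - 24 + 1
= 125

|A ∪ B ∪ C| = 125


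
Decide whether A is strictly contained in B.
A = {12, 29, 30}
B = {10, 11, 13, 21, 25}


A ⊂ B requires: A ⊆ B AND A ≠ B.
A ⊆ B? No
A ⊄ B, so A is not a proper subset.

No, A is not a proper subset of B


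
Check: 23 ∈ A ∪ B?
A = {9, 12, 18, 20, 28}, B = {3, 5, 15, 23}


A = {9, 12, 18, 20, 28}, B = {3, 5, 15, 23}
A ∪ B = all elements in A or B
A ∪ B = {3, 5, 9, 12, 15, 18, 20, 23, 28}
Checking if 23 ∈ A ∪ B
23 is in A ∪ B → True

23 ∈ A ∪ B


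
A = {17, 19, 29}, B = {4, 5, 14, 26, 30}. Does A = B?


Two sets are equal iff they have exactly the same elements.
A = {17, 19, 29}
B = {4, 5, 14, 26, 30}
Differences: {4, 5, 14, 17, 19, 26, 29, 30}
A ≠ B

No, A ≠ B


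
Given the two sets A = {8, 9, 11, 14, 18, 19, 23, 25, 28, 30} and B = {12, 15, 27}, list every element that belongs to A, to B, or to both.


A ∪ B = all elements in A or B (or both)
A = {8, 9, 11, 14, 18, 19, 23, 25, 28, 30}
B = {12, 15, 27}
A ∪ B = {8, 9, 11, 12, 14, 15, 18, 19, 23, 25, 27, 28, 30}

A ∪ B = {8, 9, 11, 12, 14, 15, 18, 19, 23, 25, 27, 28, 30}


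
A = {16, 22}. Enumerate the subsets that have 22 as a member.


A subset of A contains 22 iff the remaining 1 elements form any subset of A \ {22}.
Count: 2^(n-1) = 2^1 = 2
Subsets containing 22: {22}, {16, 22}

Subsets containing 22 (2 total): {22}, {16, 22}


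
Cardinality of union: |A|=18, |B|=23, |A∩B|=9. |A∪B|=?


|A ∪ B| = |A| + |B| - |A ∩ B|
= 18 + 23 - 9
= 32

|A ∪ B| = 32


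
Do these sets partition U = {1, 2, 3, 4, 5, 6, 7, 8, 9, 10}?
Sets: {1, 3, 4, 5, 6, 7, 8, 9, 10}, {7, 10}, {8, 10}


A partition requires: (1) non-empty parts, (2) pairwise disjoint, (3) union = U
Parts: {1, 3, 4, 5, 6, 7, 8, 9, 10}, {7, 10}, {8, 10}
Union of parts: {1, 3, 4, 5, 6, 7, 8, 9, 10}
U = {1, 2, 3, 4, 5, 6, 7, 8, 9, 10}
All non-empty? True
Pairwise disjoint? False
Covers U? False

No, not a valid partition


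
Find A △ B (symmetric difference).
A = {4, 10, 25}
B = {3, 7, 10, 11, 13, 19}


A △ B = (A \ B) ∪ (B \ A) = elements in exactly one of A or B
A \ B = {4, 25}
B \ A = {3, 7, 11, 13, 19}
A △ B = {3, 4, 7, 11, 13, 19, 25}

A △ B = {3, 4, 7, 11, 13, 19, 25}


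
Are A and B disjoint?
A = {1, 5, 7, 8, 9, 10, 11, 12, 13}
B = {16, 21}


Disjoint means A ∩ B = ∅.
A ∩ B = ∅
A ∩ B = ∅, so A and B are disjoint.

Yes, A and B are disjoint


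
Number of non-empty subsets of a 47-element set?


Total subsets = 2^n = 2^47 = 140737488355328
Non-empty subsets exclude the empty set: 2^n - 1
= 140737488355328 - 1
= 140737488355327

Number of non-empty subsets = 140737488355327


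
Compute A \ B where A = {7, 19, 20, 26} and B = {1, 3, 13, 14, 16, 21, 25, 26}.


A \ B = elements in A but not in B
A = {7, 19, 20, 26}
B = {1, 3, 13, 14, 16, 21, 25, 26}
Remove from A any elements in B
A \ B = {7, 19, 20}

A \ B = {7, 19, 20}


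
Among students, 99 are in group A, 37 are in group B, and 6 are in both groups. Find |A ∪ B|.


|A ∪ B| = |A| + |B| - |A ∩ B|
= 99 + 37 - 6
= 130

|A ∪ B| = 130


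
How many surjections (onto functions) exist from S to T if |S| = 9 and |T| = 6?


n = |S| = 9, k = |T| = 6. Surjections via inclusion-exclusion:
S(n,k) = Σ(-1)^i × C(k,i) × (k-i)^n, i=0 to k
i=0: (-1)^0×C(6,0)×6^9 = 10077696
i=1: (-1)^1×C(6,1)×5^9 = -11718750
i=2: (-1)^2×C(6,2)×4^9 = 3932160
i=3: (-1)^3×C(6,3)×3^9 = -393660
i=4: (-1)^4×C(6,4)×2^9 = 7680
i=5: (-1)^5×C(6,5)×1^9 = -6
i=6: (-1)^6×C(6,6)×0^9 = 0
Total = 1905120

Number of surjections = 1905120


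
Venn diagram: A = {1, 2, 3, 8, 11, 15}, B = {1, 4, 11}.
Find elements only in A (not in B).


A = {1, 2, 3, 8, 11, 15}
B = {1, 4, 11}
Region: only in A (not in B)
Elements: {2, 3, 8, 15}

Elements only in A (not in B): {2, 3, 8, 15}


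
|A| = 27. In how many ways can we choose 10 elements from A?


C(n,k) = n! / (k!(n-k)!)
C(27,10) = 27! / (10!17!)
= 8436285

C(27,10) = 8436285


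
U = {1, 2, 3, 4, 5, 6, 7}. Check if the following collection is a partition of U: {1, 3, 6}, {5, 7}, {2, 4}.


A partition requires: (1) non-empty parts, (2) pairwise disjoint, (3) union = U
Parts: {1, 3, 6}, {5, 7}, {2, 4}
Union of parts: {1, 2, 3, 4, 5, 6, 7}
U = {1, 2, 3, 4, 5, 6, 7}
All non-empty? True
Pairwise disjoint? True
Covers U? True

Yes, valid partition


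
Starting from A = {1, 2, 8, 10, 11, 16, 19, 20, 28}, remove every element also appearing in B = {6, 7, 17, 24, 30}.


A \ B = elements in A but not in B
A = {1, 2, 8, 10, 11, 16, 19, 20, 28}
B = {6, 7, 17, 24, 30}
Remove from A any elements in B
A \ B = {1, 2, 8, 10, 11, 16, 19, 20, 28}

A \ B = {1, 2, 8, 10, 11, 16, 19, 20, 28}


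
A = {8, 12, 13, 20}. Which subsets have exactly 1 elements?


|A| = 4, so A has C(4,1) = 4 subsets of size 1.
Enumerate by choosing 1 elements from A at a time:
{8}, {12}, {13}, {20}

1-element subsets (4 total): {8}, {12}, {13}, {20}


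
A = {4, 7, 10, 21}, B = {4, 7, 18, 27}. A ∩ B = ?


A ∩ B = elements in both A and B
A = {4, 7, 10, 21}
B = {4, 7, 18, 27}
A ∩ B = {4, 7}

A ∩ B = {4, 7}


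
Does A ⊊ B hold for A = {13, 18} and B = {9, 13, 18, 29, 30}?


A ⊂ B requires: A ⊆ B AND A ≠ B.
A ⊆ B? Yes
A = B? No
A ⊂ B: Yes (A is a proper subset of B)

Yes, A ⊂ B


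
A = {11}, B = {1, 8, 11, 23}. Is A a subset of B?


A ⊆ B means every element of A is in B.
All elements of A are in B.
So A ⊆ B.

Yes, A ⊆ B


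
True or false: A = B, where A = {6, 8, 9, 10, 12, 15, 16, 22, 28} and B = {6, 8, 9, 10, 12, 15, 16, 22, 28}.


Two sets are equal iff they have exactly the same elements.
A = {6, 8, 9, 10, 12, 15, 16, 22, 28}
B = {6, 8, 9, 10, 12, 15, 16, 22, 28}
Same elements → A = B

Yes, A = B


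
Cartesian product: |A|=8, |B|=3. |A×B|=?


|A × B| = |A| × |B|
= 8 × 3
= 24

|A × B| = 24


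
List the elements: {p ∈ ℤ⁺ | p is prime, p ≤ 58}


Checking each candidate:
Condition: primes ≤ 58
Result = {2, 3, 5, 7, 11, 13, 17, 19, 23, 29, 31, 37, 41, 43, 47, 53}

{2, 3, 5, 7, 11, 13, 17, 19, 23, 29, 31, 37, 41, 43, 47, 53}


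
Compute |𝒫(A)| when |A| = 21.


Number of subsets = 2^n
= 2^21
= 2097152

|P(A)| = 2097152


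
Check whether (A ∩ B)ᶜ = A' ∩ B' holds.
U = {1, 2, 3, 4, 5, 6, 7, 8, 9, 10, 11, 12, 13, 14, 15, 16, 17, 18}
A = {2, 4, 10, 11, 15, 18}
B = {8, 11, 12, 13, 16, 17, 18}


LHS: A ∩ B = {11, 18}
(A ∩ B)' = U \ (A ∩ B) = {1, 2, 3, 4, 5, 6, 7, 8, 9, 10, 12, 13, 14, 15, 16, 17}
A' = {1, 3, 5, 6, 7, 8, 9, 12, 13, 14, 16, 17}, B' = {1, 2, 3, 4, 5, 6, 7, 9, 10, 14, 15}
Claimed RHS: A' ∩ B' = {1, 3, 5, 6, 7, 9, 14}
Identity is INVALID: LHS = {1, 2, 3, 4, 5, 6, 7, 8, 9, 10, 12, 13, 14, 15, 16, 17} but the RHS claimed here equals {1, 3, 5, 6, 7, 9, 14}. The correct form is (A ∩ B)' = A' ∪ B'.

Identity is invalid: (A ∩ B)' = {1, 2, 3, 4, 5, 6, 7, 8, 9, 10, 12, 13, 14, 15, 16, 17} but A' ∩ B' = {1, 3, 5, 6, 7, 9, 14}. The correct De Morgan law is (A ∩ B)' = A' ∪ B'.
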